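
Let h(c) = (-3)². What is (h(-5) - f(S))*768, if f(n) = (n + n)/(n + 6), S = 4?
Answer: 31488/5 ≈ 6297.6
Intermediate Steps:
h(c) = 9
f(n) = 2*n/(6 + n) (f(n) = (2*n)/(6 + n) = 2*n/(6 + n))
(h(-5) - f(S))*768 = (9 - 2*4/(6 + 4))*768 = (9 - 2*4/10)*768 = (9 - 1*⅘)*768 = (9 - ⅘)*768 = (41/5)*768 = 31488/5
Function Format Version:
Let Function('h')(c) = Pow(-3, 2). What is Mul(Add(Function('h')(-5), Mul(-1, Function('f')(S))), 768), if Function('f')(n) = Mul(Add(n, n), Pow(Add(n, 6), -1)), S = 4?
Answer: Rational(31488, 5) ≈ 6297.6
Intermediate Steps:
Function('h')(c) = 9
Function('f')(n) = Mul(2, n, Pow(Add(6, n), -1)) (Function('f')(n) = Mul(Mul(2, n), Pow(Add(6, n), -1)) = Mul(2, n, Pow(Add(6, n), -1)))
Mul(Add(Function('h')(-5), Mul(-1, Function('f')(S))), 768) = Mul(Add(9, Mul(-1, Mul(2, 4, Pow(Add(6, 4), -1)))), 768) = Mul(Add(9, Mul(-1, Mul(2, 4, Pow(10, -1)))), 768) = Mul(Add(9, Mul(-1, Mul(2, 4, Rational(1, 10)))), 768) = Mul(Add(9, Mul(-1, Rational(4, 5))), 768) = Mul(Add(9, Rational(-4, 5)), 768) = Mul(Rational(41, 5), 768) = Rational(31488, 5)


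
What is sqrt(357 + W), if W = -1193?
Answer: 2*I*sqrt(209) ≈ 28.914*I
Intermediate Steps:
sqrt(357 + W) = sqrt(357 - 1193) = sqrt(-836) = 2*I*sqrt(209)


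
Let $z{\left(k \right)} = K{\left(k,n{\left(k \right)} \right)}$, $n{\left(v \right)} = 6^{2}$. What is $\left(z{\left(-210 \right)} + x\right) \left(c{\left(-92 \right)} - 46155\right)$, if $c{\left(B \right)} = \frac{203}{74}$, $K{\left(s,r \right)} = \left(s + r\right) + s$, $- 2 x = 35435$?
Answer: $\frac{123642911201}{148} \approx 8.3543 \cdot 10^{8}$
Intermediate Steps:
$n{\left(v \right)} = 36$
$x = - \frac{35435}{2}$ ($x = \left(- \frac{1}{2}\right) 35435 = - \frac{35435}{2} \approx -17718.0$)
$K{\left(s,r \right)} = r + 2 s$ ($K{\left(s,r \right)} = \left(r + s\right) + s = r + 2 s$)
$z{\left(k \right)} = 36 + 2 k$
$c{\left(B \right)} = \frac{203}{74}$ ($c{\left(B \right)} = 203 \cdot \frac{1}{74} = \frac{203}{74}$)
$\left(z{\left(-210 \right)} + x\right) \left(c{\left(-92 \right)} - 46155\right) = \left(\left(36 + 2 \left(-210\right)\right) - \frac{35435}{2}\right) \left(\frac{203}{74} - 46155\right) = \left(\left(36 - 420\right) - \frac{35435}{2}\right) \left(- \frac{3415267}{74}\right) = \left(-384 - \frac{35435}{2}\right) \left(- \frac{3415267}{74}\right) = \left(- \frac{36203}{2}\right) \left(- \frac{3415267}{74}\right) = \frac{123642911201}{148}$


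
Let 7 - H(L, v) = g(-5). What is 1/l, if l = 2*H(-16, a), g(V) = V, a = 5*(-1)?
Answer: 1/24 ≈ 0.041667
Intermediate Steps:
a = -5
H(L, v) = 12 (H(L, v) = 7 - 1*(-5) = 7 + 5 = 12)
l = 24 (l = 2*12 = 24)
1/l = 1/24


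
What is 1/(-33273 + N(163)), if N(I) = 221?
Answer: -1/33052 ≈ -3.0255e-5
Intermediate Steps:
1/(-33273 + N(163)) = 1/(-33273 + 221) = 1/(-33052) = -1/33052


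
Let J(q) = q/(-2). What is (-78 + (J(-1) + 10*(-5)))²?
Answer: 65025/4 ≈ 16256.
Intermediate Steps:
J(q) = -q/2 (J(q) = q*(-½) = -q/2)
(-78 + (J(-1) + 10*(-5)))² = (-78 + (-½*(-1) + 10*(-5)))² = (-78 + (½ - 50))² = (-78 - 99/2)² = (-255/2)² = 65025/4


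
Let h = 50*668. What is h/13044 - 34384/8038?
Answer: -22504462/13105959 ≈ -1.7171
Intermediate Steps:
h = 33400
h/13044 - 34384/8038 = 33400/13044 - 34384/8038 = 33400*(1/13044) - 34384*1/8038 = 8350/3261 - 17192/4019 = -22504462/13105959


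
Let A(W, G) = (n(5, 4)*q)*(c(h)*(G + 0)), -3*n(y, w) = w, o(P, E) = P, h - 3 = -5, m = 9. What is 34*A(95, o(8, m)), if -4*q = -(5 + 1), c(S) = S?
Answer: 1088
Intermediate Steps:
h = -2 (h = 3 - 5 = -2)
n(y, w) = -w/3
q = 3/2 (q = -(-1)*(5 + 1)/4 = -(-1)*6/4 = -1/4*(-6) = 3/2 ≈ 1.5000)
A(W, G) = 4*G (A(W, G) = (-1/3*4*(3/2))*(-2*(G + 0)) = (-4/3*3/2)*(-2*G) = -(-4)*G = 4*G)
34*A(95, o(8, m)) = 34*(4*8) = 34*32 = 1088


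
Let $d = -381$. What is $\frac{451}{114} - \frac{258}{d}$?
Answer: $\frac{67081}{14478} \approx 4.6333$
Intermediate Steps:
$\frac{451}{114} - \frac{258}{d} = \frac{451}{114} - \frac{258}{-381} = 451 \cdot \frac{1}{114} - - \frac{86}{127} = \frac{451}{114} + \frac{86}{127} = \frac{67081}{14478}$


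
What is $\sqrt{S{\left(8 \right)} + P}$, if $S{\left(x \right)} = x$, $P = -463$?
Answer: $i \sqrt{455} \approx 21.331 i$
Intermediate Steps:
$\sqrt{S{\left(8 \right)} + P} = \sqrt{8 - 463} = \sqrt{-455} = i \sqrt{455}$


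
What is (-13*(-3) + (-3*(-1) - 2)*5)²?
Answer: 1936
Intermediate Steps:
(-13*(-3) + (-3*(-1) - 2)*5)² = (39 + (3 - 2)*5)² = (39 + 1*5)² = (39 + 5)² = 44² = 1936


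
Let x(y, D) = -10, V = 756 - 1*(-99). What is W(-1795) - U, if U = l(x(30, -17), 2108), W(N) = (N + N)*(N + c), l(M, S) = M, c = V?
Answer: 3374610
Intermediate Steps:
V = 855 (V = 756 + 99 = 855)
c = 855
W(N) = 2*N*(855 + N) (W(N) = (N + N)*(N + 855) = (2*N)*(855 + N) = 2*N*(855 + N))
U = -10
W(-1795) - U = 2*(-1795)*(855 - 1795) - 1*(-10) = 2*(-1795)*(-940) + 10 = 3374600 + 10 = 3374610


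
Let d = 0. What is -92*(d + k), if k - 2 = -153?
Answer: 13892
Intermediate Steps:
k = -151 (k = 2 - 153 = -151)
-92*(d + k) = -92*(0 - 151) = -92*(-151) = 13892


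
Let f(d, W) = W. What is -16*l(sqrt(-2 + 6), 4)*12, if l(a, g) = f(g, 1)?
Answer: -192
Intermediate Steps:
l(a, g) = 1
-16*l(sqrt(-2 + 6), 4)*12 = -16*1*12 = -16*12 = -192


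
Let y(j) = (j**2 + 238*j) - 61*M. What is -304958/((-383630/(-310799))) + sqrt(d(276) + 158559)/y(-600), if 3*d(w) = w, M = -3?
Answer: -47390320721/191815 + sqrt(158651)/217383 ≈ -2.4706e+5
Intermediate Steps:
d(w) = w/3
y(j) = 183 + j**2 + 238*j (y(j) = (j**2 + 238*j) - 61*(-3) = (j**2 + 238*j) + 183 = 183 + j**2 + 238*j)
-304958/((-383630/(-310799))) + sqrt(d(276) + 158559)/y(-600) = -304958/((-383630/(-310799))) + sqrt((1/3)*276 + 158559)/(183 + (-600)**2 + 238*(-600)) = -304958/((-383630*(-1/310799))) + sqrt(92 + 158559)/(183 + 360000 - 142800) = -304958/383630/310799 + sqrt(158651)/217383 = -304958*310799/383630 + sqrt(158651)*(1/217383) = -47390320721/191815 + sqrt(158651)/217383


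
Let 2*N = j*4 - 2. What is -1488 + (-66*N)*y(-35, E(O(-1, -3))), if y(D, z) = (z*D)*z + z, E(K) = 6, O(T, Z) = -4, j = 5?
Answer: 743388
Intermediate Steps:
y(D, z) = z + D*z**2 (y(D, z) = (D*z)*z + z = D*z**2 + z = z + D*z**2)
N = 9 (N = (5*4 - 2)/2 = (20 - 2)/2 = (1/2)*18 = 9)
-1488 + (-66*N)*y(-35, E(O(-1, -3))) = -1488 + (-66*9)*(6*(1 - 35*6)) = -1488 - 3564*(1 - 210) = -1488 - 3564*(-209) = -1488 - 594*(-1254) = -1488 + 744876 = 743388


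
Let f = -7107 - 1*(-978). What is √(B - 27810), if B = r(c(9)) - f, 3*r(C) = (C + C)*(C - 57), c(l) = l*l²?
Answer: 3*√33879 ≈ 552.19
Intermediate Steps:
c(l) = l³
r(C) = 2*C*(-57 + C)/3 (r(C) = ((C + C)*(C - 57))/3 = ((2*C)*(-57 + C))/3 = (2*C*(-57 + C))/3 = 2*C*(-57 + C)/3)
f = -6129 (f = -7107 + 978 = -6129)
B = 332721 (B = (⅔)*9³*(-57 + 9³) - 1*(-6129) = (⅔)*729*(-57 + 729) + 6129 = (⅔)*729*672 + 6129 = 326592 + 6129 = 332721)
√(B - 27810) = √(332721 - 27810) = √304911 = 3*√33879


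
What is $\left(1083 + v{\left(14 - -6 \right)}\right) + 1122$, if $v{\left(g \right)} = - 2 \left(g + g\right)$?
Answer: $2125$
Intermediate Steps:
$v{\left(g \right)} = - 4 g$ ($v{\left(g \right)} = - 2 \cdot 2 g = - 4 g$)
$\left(1083 + v{\left(14 - -6 \right)}\right) + 1122 = \left(1083 - 4 \left(14 - -6\right)\right) + 1122 = \left(1083 - 4 \left(14 + 6\right)\right) + 1122 = \left(1083 - 80\right) + 1122 = 1003 + 1122 = 2125$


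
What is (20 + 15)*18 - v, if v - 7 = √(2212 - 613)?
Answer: 623 - √1599 ≈ 583.01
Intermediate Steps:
v = 7 + √1599 (v = 7 + √(2212 - 613) = 7 + √1599 ≈ 46.987)
(20 + 15)*18 - v = (20 + 15)*18 - (7 + √1599) = 35*18 + (-7 - √1599) = 630 + (-7 - √1599) = 623 - √1599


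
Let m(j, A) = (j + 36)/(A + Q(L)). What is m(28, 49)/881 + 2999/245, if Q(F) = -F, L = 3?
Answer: 60776577/4964435 ≈ 12.242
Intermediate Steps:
m(j, A) = (36 + j)/(-3 + A) (m(j, A) = (j + 36)/(A - 1*3) = (36 + j)/(A - 3) = (36 + j)/(-3 + A))
m(28, 49)/881 + 2999/245 = ((36 + 28)/(-3 + 49))/881 + 2999/245 = (64/46)*(1/881) + 2999*(1/245) = ((1/46)*64)*(1/881) + 2999/245 = (32/23)*(1/881) + 2999/245 = 32/20263 + 2999/245 = 60776577/4964435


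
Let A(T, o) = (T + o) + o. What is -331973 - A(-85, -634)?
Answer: -330620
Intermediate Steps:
A(T, o) = T + 2*o
-331973 - A(-85, -634) = -331973 - (-85 + 2*(-634)) = -331973 - (-85 - 1268) = -331973 - 1*(-1353) = -331973 + 1353 = -330620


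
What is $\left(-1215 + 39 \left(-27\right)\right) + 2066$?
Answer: $-202$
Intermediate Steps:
$\left(-1215 + 39 \left(-27\right)\right) + 2066 = \left(-1215 - 1053\right) + 2066 = -2268 + 2066 = -202$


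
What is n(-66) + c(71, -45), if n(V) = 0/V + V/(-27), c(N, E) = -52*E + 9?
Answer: 21163/9 ≈ 2351.4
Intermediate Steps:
c(N, E) = 9 - 52*E
n(V) = -V/27 (n(V) = 0 + V*(-1/27) = 0 - V/27 = -V/27)
n(-66) + c(71, -45) = -1/27*(-66) + (9 - 52*(-45)) = 22/9 + (9 + 2340) = 22/9 + 2349 = 21163/9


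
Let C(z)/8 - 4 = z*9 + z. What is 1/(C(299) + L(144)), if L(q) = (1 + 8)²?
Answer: 1/24033 ≈ 4.1609e-5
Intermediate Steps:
C(z) = 32 + 80*z (C(z) = 32 + 8*(z*9 + z) = 32 + 8*(9*z + z) = 32 + 8*(10*z) = 32 + 80*z)
L(q) = 81 (L(q) = 9² = 81)
1/(C(299) + L(144)) = 1/((32 + 80*299) + 81) = 1/((32 + 23920) + 81) = 1/(23952 + 81) = 1/24033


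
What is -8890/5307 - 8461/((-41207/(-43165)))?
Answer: -21781841665/2457141 ≈ -8864.7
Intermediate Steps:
-8890/5307 - 8461/((-41207/(-43165))) = -8890*1/5307 - 8461/((-41207*(-1/43165))) = -8890/5307 - 8461/463/485 = -8890/5307 - 8461*485/463 = -8890/5307 - 4103585/463 = -21781841665/2457141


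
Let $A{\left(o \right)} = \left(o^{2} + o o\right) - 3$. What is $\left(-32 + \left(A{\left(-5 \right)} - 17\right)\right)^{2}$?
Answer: $4$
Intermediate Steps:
$A{\left(o \right)} = -3 + 2 o^{2}$ ($A{\left(o \right)} = \left(o^{2} + o^{2}\right) - 3 = 2 o^{2} - 3 = -3 + 2 o^{2}$)
$\left(-32 + \left(A{\left(-5 \right)} - 17\right)\right)^{2} = \left(-32 - \left(20 - 50\right)\right)^{2} = \left(-32 + \left(\left(-3 + 2 \cdot 25\right) - 17\right)\right)^{2} = \left(-32 + \left(\left(-3 + 50\right) - 17\right)\right)^{2} = \left(-32 + \left(47 - 17\right)\right)^{2} = \left(-32 + 30\right)^{2} = \left(-2\right)^{2} = 4$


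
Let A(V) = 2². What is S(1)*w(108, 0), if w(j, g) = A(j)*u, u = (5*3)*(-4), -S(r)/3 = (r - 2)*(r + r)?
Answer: -1440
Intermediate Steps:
A(V) = 4
S(r) = -6*r*(-2 + r) (S(r) = -3*(r - 2)*(r + r) = -3*(-2 + r)*2*r = -6*r*(-2 + r))
u = -60 (u = 15*(-4) = -60)
w(j, g) = -240 (w(j, g) = 4*(-60) = -240)
S(1)*w(108, 0) = (6*1*(2 - 1*1))*(-240) = (6*1*(2 - 1))*(-240) = (6*1*1)*(-240) = 6*(-240) = -1440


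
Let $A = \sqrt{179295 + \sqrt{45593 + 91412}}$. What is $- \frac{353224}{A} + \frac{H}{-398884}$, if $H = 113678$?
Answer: $- \frac{56839}{199442} - \frac{353224}{\sqrt{179295 + \sqrt{137005}}} \approx -833.62$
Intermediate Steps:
$A = \sqrt{179295 + \sqrt{137005}} \approx 423.87$
$- \frac{353224}{A} + \frac{H}{-398884} = - \frac{353224}{\sqrt{179295 + \sqrt{137005}}} + \frac{113678}{-398884} = - \frac{353224}{\sqrt{179295 + \sqrt{137005}}} + 113678 \left(- \frac{1}{398884}\right) = - \frac{353224}{\sqrt{179295 + \sqrt{137005}}} - \frac{56839}{199442} = - \frac{56839}{199442} - \frac{353224}{\sqrt{179295 + \sqrt{137005}}}$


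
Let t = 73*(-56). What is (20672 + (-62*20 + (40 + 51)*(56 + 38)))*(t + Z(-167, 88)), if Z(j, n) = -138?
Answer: -118268836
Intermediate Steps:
t = -4088
(20672 + (-62*20 + (40 + 51)*(56 + 38)))*(t + Z(-167, 88)) = (20672 + (-62*20 + (40 + 51)*(56 + 38)))*(-4088 - 138) = (20672 + (-1240 + 91*94))*(-4226) = (20672 + (-1240 + 8554))*(-4226) = (20672 + 7314)*(-4226) = 27986*(-4226) = -118268836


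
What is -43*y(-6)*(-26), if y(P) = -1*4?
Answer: -4472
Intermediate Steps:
y(P) = -4
-43*y(-6)*(-26) = -43*(-4)*(-26) = 172*(-26) = -4472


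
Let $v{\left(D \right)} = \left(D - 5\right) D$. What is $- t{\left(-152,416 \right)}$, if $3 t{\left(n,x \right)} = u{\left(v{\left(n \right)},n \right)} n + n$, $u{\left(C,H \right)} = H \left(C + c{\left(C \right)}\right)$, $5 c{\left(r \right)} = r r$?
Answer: $- \frac{13160265188104}{15} \approx -8.7735 \cdot 10^{11}$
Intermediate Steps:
$c{\left(r \right)} = \frac{r^{2}}{5}$ ($c{\left(r \right)} = \frac{r r}{5} = \frac{r^{2}}{5}$)
$v{\left(D \right)} = D \left(-5 + D\right)$ ($v{\left(D \right)} = \left(-5 + D\right) D = D \left(-5 + D\right)$)
$u{\left(C,H \right)} = H \left(C + \frac{C^{2}}{5}\right)$
$t{\left(n,x \right)} = \frac{n}{3} + \frac{n^{3} \left(-5 + n\right) \left(5 + n \left(-5 + n\right)\right)}{15}$ ($t{\left(n,x \right)} = \frac{\frac{n \left(-5 + n\right) n \left(5 + n \left(-5 + n\right)\right)}{5} n + n}{3} = \frac{\frac{n^{2} \left(-5 + n\right) \left(5 + n \left(-5 + n\right)\right)}{5} n + n}{3} = \frac{\frac{n^{3} \left(-5 + n\right) \left(5 + n \left(-5 + n\right)\right)}{5} + n}{3} = \frac{n + \frac{n^{3} \left(-5 + n\right) \left(5 + n \left(-5 + n\right)\right)}{5}}{3} = \frac{n}{3} + \frac{n^{3} \left(-5 + n\right) \left(5 + n \left(-5 + n\right)\right)}{15}$)
$- t{\left(-152,416 \right)} = - \frac{\left(-152\right) \left(5 + \left(-152\right)^{2} \left(-5 - 152\right) \left(5 - 152 \left(-5 - 152\right)\right)\right)}{15} = - \frac{\left(-152\right) \left(5 + 23104 \left(-157\right) \left(5 - -23864\right)\right)}{15} = - \frac{\left(-152\right) \left(5 + 23104 \left(-157\right) \left(5 + 23864\right)\right)}{15} = - \frac{\left(-152\right) \left(5 + 23104 \left(-157\right) 23869\right)}{15} = - \frac{\left(-152\right) \left(5 - 86580692032\right)}{15} = - \frac{\left(-152\right) \left(-86580692027\right)}{15} = \left(-1\right) \frac{13160265188104}{15} = - \frac{13160265188104}{15}$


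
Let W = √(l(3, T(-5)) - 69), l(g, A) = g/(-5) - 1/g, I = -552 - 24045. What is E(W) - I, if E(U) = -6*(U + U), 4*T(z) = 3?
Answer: 24597 - 4*I*√15735/5 ≈ 24597.0 - 100.35*I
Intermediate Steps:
T(z) = ¾ (T(z) = (¼)*3 = ¾)
I = -24597
l(g, A) = -1/g - g/5 (l(g, A) = g*(-⅕) - 1/g = -g/5 - 1/g = -1/g - g/5)
W = I*√15735/15 (W = √((-1/3 - ⅕*3) - 69) = √((-1*⅓ - ⅗) - 69) = √((-⅓ - ⅗) - 69) = √(-14/15 - 69) = √(-1049/15) = I*√15735/15 ≈ 8.3626*I)
E(U) = -12*U
E(W) - I = -4*I*√15735/5 - 1*(-24597) = -4*I*√15735/5 + 24597 = 24597 - 4*I*√15735/5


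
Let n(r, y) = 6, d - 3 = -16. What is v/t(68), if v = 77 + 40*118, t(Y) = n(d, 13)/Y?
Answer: 54366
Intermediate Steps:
d = -13 (d = 3 - 16 = -13)
t(Y) = 6/Y
v = 4797 (v = 77 + 4720 = 4797)
v/t(68) = 4797/((6/68)) = 4797/((6*(1/68))) = 4797/(3/34) = 4797*(34/3) = 54366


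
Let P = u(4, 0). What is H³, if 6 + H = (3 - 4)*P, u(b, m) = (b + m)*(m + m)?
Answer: -216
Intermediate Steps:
u(b, m) = 2*m*(b + m) (u(b, m) = (b + m)*(2*m) = 2*m*(b + m))
P = 0 (P = 2*0*(4 + 0) = 2*0*4 = 0)
H = -6 (H = -6 + (3 - 4)*0 = -6 - 1*0 = -6 + 0 = -6)
H³ = (-6)³ = -216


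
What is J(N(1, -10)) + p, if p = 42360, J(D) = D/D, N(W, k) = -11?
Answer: 42361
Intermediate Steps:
J(D) = 1
J(N(1, -10)) + p = 1 + 42360 = 42361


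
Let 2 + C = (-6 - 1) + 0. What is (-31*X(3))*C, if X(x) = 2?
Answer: 558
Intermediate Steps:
C = -9 (C = -2 + ((-6 - 1) + 0) = -2 + (-7 + 0) = -2 - 7 = -9)
(-31*X(3))*C = -31*2*(-9) = -62*(-9) = 558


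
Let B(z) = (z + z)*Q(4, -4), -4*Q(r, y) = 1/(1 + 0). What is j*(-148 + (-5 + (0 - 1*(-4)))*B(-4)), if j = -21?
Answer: 3150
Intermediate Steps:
Q(r, y) = -1/4 (Q(r, y) = -1/(4*(1 + 0)) = -1/4/1 = -1/4*1 = -1/4)
B(z) = -z/2 (B(z) = (z + z)*(-1/4) = (2*z)*(-1/4) = -z/2)
j*(-148 + (-5 + (0 - 1*(-4)))*B(-4)) = -21*(-148 + (-5 + (0 - 1*(-4)))*(-1/2*(-4))) = -21*(-148 + (-5 + (0 + 4))*2) = -21*(-148 + (-5 + 4)*2) = -21*(-148 - 1*2) = -21*(-148 - 2) = -21*(-150) = 3150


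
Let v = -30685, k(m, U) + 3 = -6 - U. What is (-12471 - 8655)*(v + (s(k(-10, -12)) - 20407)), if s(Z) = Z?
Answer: 1079306214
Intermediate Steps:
k(m, U) = -9 - U (k(m, U) = -3 + (-6 - U) = -9 - U)
(-12471 - 8655)*(v + (s(k(-10, -12)) - 20407)) = (-12471 - 8655)*(-30685 + ((-9 - 1*(-12)) - 20407)) = -21126*(-30685 + ((-9 + 12) - 20407)) = -21126*(-30685 + (3 - 20407)) = -21126*(-30685 - 20404) = -21126*(-51089) = 1079306214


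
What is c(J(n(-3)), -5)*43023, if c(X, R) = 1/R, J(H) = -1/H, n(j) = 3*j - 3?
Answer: -43023/5 ≈ -8604.6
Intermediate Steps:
n(j) = -3 + 3*j
c(J(n(-3)), -5)*43023 = 43023/(-5) = -⅕*43023 = -43023/5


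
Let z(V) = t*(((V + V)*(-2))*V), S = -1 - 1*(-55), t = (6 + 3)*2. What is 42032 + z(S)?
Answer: -167920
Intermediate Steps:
t = 18 (t = 9*2 = 18)
S = 54 (S = -1 + 55 = 54)
z(V) = -72*V² (z(V) = 18*(((V + V)*(-2))*V) = 18*(((2*V)*(-2))*V) = 18*((-4*V)*V) = 18*(-4*V²) = -72*V²)
42032 + z(S) = 42032 - 72*54² = 42032 - 72*2916 = 42032 - 209952 = -167920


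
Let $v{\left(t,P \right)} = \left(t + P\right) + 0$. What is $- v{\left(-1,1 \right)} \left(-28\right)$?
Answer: $0$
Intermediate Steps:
$v{\left(t,P \right)} = P + t$ ($v{\left(t,P \right)} = \left(P + t\right) + 0 = P + t$)
$- v{\left(-1,1 \right)} \left(-28\right) = - (1 - 1) \left(-28\right) = \left(-1\right) 0 \left(-28\right) = 0 \left(-28\right) = 0$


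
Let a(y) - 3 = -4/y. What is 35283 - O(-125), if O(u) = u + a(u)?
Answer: 4425621/125 ≈ 35405.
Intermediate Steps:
a(y) = 3 - 4/y
O(u) = 3 + u - 4/u (O(u) = u + (3 - 4/u) = 3 + u - 4/u)
35283 - O(-125) = 35283 - (3 - 125 - 4/(-125)) = 35283 - (3 - 125 - 4*(-1/125)) = 35283 - (3 - 125 + 4/125) = 35283 - 1*(-15246/125) = 35283 + 15246/125 = 4425621/125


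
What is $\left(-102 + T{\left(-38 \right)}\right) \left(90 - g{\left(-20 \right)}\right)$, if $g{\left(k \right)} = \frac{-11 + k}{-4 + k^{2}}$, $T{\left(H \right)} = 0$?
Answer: $- \frac{606407}{66} \approx -9188.0$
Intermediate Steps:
$g{\left(k \right)} = \frac{-11 + k}{-4 + k^{2}}$
$\left(-102 + T{\left(-38 \right)}\right) \left(90 - g{\left(-20 \right)}\right) = \left(-102 + 0\right) \left(90 - \frac{-11 - 20}{-4 + \left(-20\right)^{2}}\right) = - 102 \left(90 - \frac{1}{-4 + 400} \left(-31\right)\right) = - 102 \left(90 - \frac{1}{396} \left(-31\right)\right) = - 102 \left(90 - - \frac{31}{396}\right) = - 102 \left(90 + \frac{31}{396}\right) = \left(-102\right) \frac{35671}{396} = - \frac{606407}{66}$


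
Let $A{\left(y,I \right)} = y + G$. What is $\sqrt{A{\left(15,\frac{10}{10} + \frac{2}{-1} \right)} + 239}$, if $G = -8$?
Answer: $\sqrt{246} \approx 15.684$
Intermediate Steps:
$A{\left(y,I \right)} = -8 + y$ ($A{\left(y,I \right)} = y - 8 = -8 + y$)
$\sqrt{A{\left(15,\frac{10}{10} + \frac{2}{-1} \right)} + 239} = \sqrt{\left(-8 + 15\right) + 239} = \sqrt{7 + 239} = \sqrt{246}$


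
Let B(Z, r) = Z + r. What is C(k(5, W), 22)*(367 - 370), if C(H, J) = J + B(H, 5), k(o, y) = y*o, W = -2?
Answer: -51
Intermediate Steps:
k(o, y) = o*y
C(H, J) = 5 + H + J (C(H, J) = J + (H + 5) = J + (5 + H) = 5 + H + J)
C(k(5, W), 22)*(367 - 370) = (5 + 5*(-2) + 22)*(367 - 370) = (5 - 10 + 22)*(-3) = 17*(-3) = -51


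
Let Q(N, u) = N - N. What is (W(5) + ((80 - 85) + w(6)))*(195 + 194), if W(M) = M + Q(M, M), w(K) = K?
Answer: 2334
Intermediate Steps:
Q(N, u) = 0
W(M) = M (W(M) = M + 0 = M)
(W(5) + ((80 - 85) + w(6)))*(195 + 194) = (5 + ((80 - 85) + 6))*(195 + 194) = (5 + (-5 + 6))*389 = (5 + 1)*389 = 6*389 = 2334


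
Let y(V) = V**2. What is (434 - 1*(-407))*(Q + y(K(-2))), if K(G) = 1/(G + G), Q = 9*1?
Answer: 121945/16 ≈ 7621.6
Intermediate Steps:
Q = 9
K(G) = 1/(2*G)
(434 - 1*(-407))*(Q + y(K(-2))) = (434 - 1*(-407))*(9 + ((1/2)/(-2))**2) = (434 + 407)*(9 + ((1/2)*(-1/2))**2) = 841*(9 + (-1/4)**2) = 841*(9 + 1/16) = 841*(145/16) = 121945/16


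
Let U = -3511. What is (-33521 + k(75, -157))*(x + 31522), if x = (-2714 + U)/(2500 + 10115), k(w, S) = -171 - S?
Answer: -888999000045/841 ≈ -1.0571e+9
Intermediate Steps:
x = -415/841 (x = (-2714 - 3511)/(2500 + 10115) = -6225/12615 = -6225*1/12615 = -415/841 ≈ -0.49346)
(-33521 + k(75, -157))*(x + 31522) = (-33521 + (-171 - 1*(-157)))*(-415/841 + 31522) = (-33521 + (-171 + 157))*(26509587/841) = (-33521 - 14)*(26509587/841) = -33535*26509587/841 = -888999000045/841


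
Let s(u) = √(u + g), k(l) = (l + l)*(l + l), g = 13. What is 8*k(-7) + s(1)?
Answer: 1568 + √14 ≈ 1571.7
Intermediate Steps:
k(l) = 4*l² (k(l) = (2*l)*(2*l) = 4*l²)
s(u) = √(13 + u) (s(u) = √(u + 13) = √(13 + u))
8*k(-7) + s(1) = 8*(4*(-7)²) + √(13 + 1) = 8*(4*49) + √14 = 8*196 + √14 = 1568 + √14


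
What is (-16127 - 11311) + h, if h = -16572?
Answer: -44010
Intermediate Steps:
(-16127 - 11311) + h = (-16127 - 11311) - 16572 = -27438 - 16572 = -44010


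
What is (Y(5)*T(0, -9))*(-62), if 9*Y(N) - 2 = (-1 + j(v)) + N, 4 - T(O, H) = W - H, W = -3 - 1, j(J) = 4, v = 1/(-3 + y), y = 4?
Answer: 620/9 ≈ 68.889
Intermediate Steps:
v = 1 (v = 1/(-3 + 4) = 1/1 = 1)
W = -4
T(O, H) = 8 + H (T(O, H) = 4 - (-4 - H) = 4 + (4 + H) = 8 + H)
Y(N) = 5/9 + N/9 (Y(N) = 2/9 + ((-1 + 4) + N)/9 = 2/9 + (3 + N)/9 = 2/9 + (⅓ + N/9) = 5/9 + N/9)
(Y(5)*T(0, -9))*(-62) = ((5/9 + (⅑)*5)*(8 - 9))*(-62) = ((5/9 + 5/9)*(-1))*(-62) = ((10/9)*(-1))*(-62) = -10/9*(-62) = 620/9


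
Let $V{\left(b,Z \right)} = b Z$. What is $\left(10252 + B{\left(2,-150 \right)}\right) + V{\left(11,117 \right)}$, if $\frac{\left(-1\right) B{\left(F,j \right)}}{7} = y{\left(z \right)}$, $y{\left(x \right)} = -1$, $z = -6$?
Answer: $11546$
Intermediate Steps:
$B{\left(F,j \right)} = 7$ ($B{\left(F,j \right)} = \left(-7\right) \left(-1\right) = 7$)
$V{\left(b,Z \right)} = Z b$
$\left(10252 + B{\left(2,-150 \right)}\right) + V{\left(11,117 \right)} = \left(10252 + 7\right) + 117 \cdot 11 = 10259 + 1287 = 11546$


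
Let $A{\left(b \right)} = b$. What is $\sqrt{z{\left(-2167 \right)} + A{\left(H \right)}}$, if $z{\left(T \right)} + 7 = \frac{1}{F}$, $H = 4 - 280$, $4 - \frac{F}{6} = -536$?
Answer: $\frac{i \sqrt{9169190}}{180} \approx 16.823 i$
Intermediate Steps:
$F = 3240$ ($F = 24 - -3216 = 24 + 3216 = 3240$)
$H = -276$ ($H = 4 - 280 = -276$)
$z{\left(T \right)} = - \frac{22679}{3240}$ ($z{\left(T \right)} = -7 + \frac{1}{3240} = - \frac{22679}{3240}$)
$\sqrt{z{\left(-2167 \right)} + A{\left(H \right)}} = \sqrt{- \frac{22679}{3240} - 276} = \sqrt{- \frac{916919}{3240}} = \frac{i \sqrt{9169190}}{180}$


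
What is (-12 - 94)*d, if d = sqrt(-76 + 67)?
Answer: -318*I ≈ -318.0*I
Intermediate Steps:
d = 3*I (d = sqrt(-9) = 3*I ≈ 3.0*I)
(-12 - 94)*d = (-12 - 94)*(3*I) = -318*I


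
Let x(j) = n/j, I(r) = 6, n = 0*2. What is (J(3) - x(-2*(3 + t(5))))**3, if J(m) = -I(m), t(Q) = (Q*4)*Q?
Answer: -216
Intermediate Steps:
t(Q) = 4*Q**2 (t(Q) = (4*Q)*Q = 4*Q**2)
n = 0
J(m) = -6 (J(m) = -1*6 = -6)
x(j) = 0 (x(j) = 0/j = 0)
(J(3) - x(-2*(3 + t(5))))**3 = (-6 - 1*0)**3 = (-6 + 0)**3 = (-6)**3 = -216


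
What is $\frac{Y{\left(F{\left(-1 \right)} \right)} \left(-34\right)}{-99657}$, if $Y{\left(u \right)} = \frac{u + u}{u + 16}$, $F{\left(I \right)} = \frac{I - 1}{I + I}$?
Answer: $\frac{4}{99657} \approx 4.0138 \cdot 10^{-5}$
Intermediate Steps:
$F{\left(I \right)} = \frac{-1 + I}{2 I}$
$Y{\left(u \right)} = \frac{2 u}{16 + u}$
$\frac{Y{\left(F{\left(-1 \right)} \right)} \left(-34\right)}{-99657} = \frac{\frac{2 \frac{-1 - 1}{2 \left(-1\right)}}{16 + \frac{-1 - 1}{2 \left(-1\right)}} \left(-34\right)}{-99657} = \frac{2 \cdot \frac{1}{2} \left(-1\right) \left(-2\right)}{16 + \frac{1}{2} \left(-1\right) \left(-2\right)} \left(-34\right) \left(- \frac{1}{99657}\right) = 2 \cdot 1 \frac{1}{16 + 1} \left(-34\right) \left(- \frac{1}{99657}\right) = 2 \cdot 1 \cdot \frac{1}{17} \left(-34\right) \left(- \frac{1}{99657}\right) = \frac{2}{17} \left(-34\right) \left(- \frac{1}{99657}\right) = \left(-4\right) \left(- \frac{1}{99657}\right) = \frac{4}{99657}$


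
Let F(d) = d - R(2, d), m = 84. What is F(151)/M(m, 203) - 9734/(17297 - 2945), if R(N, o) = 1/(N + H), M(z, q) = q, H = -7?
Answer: 69293/1040520 ≈ 0.066595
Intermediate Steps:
R(N, o) = 1/(-7 + N) (R(N, o) = 1/(N - 7) = 1/(-7 + N))
F(d) = 1/5 + d (F(d) = d - 1/(-7 + 2) = d - 1/(-5) = d - 1*(-1/5) = d + 1/5 = 1/5 + d)
F(151)/M(m, 203) - 9734/(17297 - 2945) = (1/5 + 151)/203 - 9734/(17297 - 2945) = (756/5)*(1/203) - 9734/14352 = 108/145 - 9734*1/14352 = 108/145 - 4867/7176 = 69293/1040520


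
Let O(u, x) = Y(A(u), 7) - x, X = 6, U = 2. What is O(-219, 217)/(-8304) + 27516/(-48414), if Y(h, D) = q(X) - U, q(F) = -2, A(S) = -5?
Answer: -36298895/67004976 ≈ -0.54173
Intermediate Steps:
Y(h, D) = -4 (Y(h, D) = -2 - 1*2 = -2 - 2 = -4)
O(u, x) = -4 - x
O(-219, 217)/(-8304) + 27516/(-48414) = (-4 - 1*217)/(-8304) + 27516/(-48414) = (-4 - 217)*(-1/8304) + 27516*(-1/48414) = -221*(-1/8304) - 4586/8069 = 221/8304 - 4586/8069 = -36298895/67004976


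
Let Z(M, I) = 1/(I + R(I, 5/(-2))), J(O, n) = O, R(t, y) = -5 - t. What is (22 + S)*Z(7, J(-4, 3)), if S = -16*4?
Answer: 42/5 ≈ 8.4000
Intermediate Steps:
Z(M, I) = -1/5 (Z(M, I) = 1/(I + (-5 - I)) = 1/(-5) = -1/5)
S = -64
(22 + S)*Z(7, J(-4, 3)) = (22 - 64)*(-1/5) = -42*(-1/5) = 42/5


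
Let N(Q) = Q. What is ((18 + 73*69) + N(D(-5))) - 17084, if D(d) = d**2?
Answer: -12004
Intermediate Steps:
((18 + 73*69) + N(D(-5))) - 17084 = ((18 + 73*69) + (-5)**2) - 17084 = ((18 + 5037) + 25) - 17084 = (5055 + 25) - 17084 = 5080 - 17084 = -12004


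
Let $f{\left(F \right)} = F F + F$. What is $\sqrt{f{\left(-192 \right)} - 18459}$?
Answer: $\sqrt{18213} \approx 134.96$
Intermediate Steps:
$f{\left(F \right)} = F + F^{2}$ ($f{\left(F \right)} = F^{2} + F = F + F^{2}$)
$\sqrt{f{\left(-192 \right)} - 18459} = \sqrt{- 192 \left(1 - 192\right) - 18459} = \sqrt{\left(-192\right) \left(-191\right) - 18459} = \sqrt{36672 - 18459} = \sqrt{18213}$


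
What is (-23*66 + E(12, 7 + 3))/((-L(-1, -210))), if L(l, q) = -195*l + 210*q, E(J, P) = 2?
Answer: -1516/43905 ≈ -0.034529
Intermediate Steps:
(-23*66 + E(12, 7 + 3))/((-L(-1, -210))) = (-23*66 + 2)/((-(-195*(-1) + 210*(-210)))) = (-1518 + 2)/((-(195 - 44100))) = -1516/((-1*(-43905))) = -1516/43905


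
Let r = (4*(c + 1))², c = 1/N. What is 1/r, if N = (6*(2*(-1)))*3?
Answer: 81/1225 ≈ 0.066122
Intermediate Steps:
N = -36 (N = (6*(-2))*3 = -12*3 = -36)
c = -1/36 (c = 1/(-36) = -1/36 ≈ -0.027778)
r = 1225/81 (r = (4*(-1/36 + 1))² = (4*(35/36))² = (35/9)² = 1225/81 ≈ 15.123)
1/r = 1/(1225/81) = 81/1225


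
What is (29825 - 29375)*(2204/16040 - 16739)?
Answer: -3020527755/401 ≈ -7.5325e+6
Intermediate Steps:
(29825 - 29375)*(2204/16040 - 16739) = 450*(2204*(1/16040) - 16739) = 450*(551/4010 - 16739) = 450*(-67122839/4010) = -3020527755/401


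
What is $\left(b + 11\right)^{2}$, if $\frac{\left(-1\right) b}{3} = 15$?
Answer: $1156$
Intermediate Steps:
$b = -45$ ($b = \left(-3\right) 15 = -45$)
$\left(b + 11\right)^{2} = \left(-45 + 11\right)^{2} = \left(-34\right)^{2} = 1156$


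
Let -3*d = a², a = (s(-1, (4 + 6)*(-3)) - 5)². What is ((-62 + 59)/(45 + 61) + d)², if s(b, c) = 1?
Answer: 736851025/101124 ≈ 7286.6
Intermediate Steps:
a = 16 (a = (1 - 5)² = (-4)² = 16)
d = -256/3 (d = -⅓*16² = -⅓*256 = -256/3 ≈ -85.333)
((-62 + 59)/(45 + 61) + d)² = ((-62 + 59)/(45 + 61) - 256/3)² = (-3/106 - 256/3)² = (-27145/318)² = 736851025/101124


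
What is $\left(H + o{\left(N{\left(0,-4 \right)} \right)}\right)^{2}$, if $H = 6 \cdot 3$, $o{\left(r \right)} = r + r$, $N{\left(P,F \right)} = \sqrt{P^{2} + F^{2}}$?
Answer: $676$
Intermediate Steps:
$N{\left(P,F \right)} = \sqrt{F^{2} + P^{2}}$
$o{\left(r \right)} = 2 r$
$H = 18$
$\left(H + o{\left(N{\left(0,-4 \right)} \right)}\right)^{2} = \left(18 + 2 \sqrt{\left(-4\right)^{2} + 0^{2}}\right)^{2} = \left(18 + 2 \sqrt{16 + 0}\right)^{2} = \left(18 + 2 \sqrt{16}\right)^{2} = \left(18 + 2 \cdot 4\right)^{2} = \left(18 + 8\right)^{2} = 26^{2} = 676$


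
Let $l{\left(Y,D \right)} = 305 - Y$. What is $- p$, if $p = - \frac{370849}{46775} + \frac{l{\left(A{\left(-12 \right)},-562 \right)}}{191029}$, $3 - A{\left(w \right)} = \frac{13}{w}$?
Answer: $\frac{849946058927}{107224577700} \approx 7.9268$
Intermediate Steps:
$A{\left(w \right)} = 3 - \frac{13}{w}$
$p = - \frac{849946058927}{107224577700}$ ($p = - \frac{370849}{46775} + \frac{305 - \left(3 - \frac{13}{-12}\right)}{191029} = \left(-370849\right) \frac{1}{46775} + \left(305 - \left(3 - - \frac{13}{12}\right)\right) \frac{1}{191029} = - \frac{370849}{46775} + \left(305 - \left(3 + \frac{13}{12}\right)\right) \frac{1}{191029} = - \frac{370849}{46775} + \left(305 - \frac{49}{12}\right) \frac{1}{191029} = - \frac{370849}{46775} + \frac{3611}{12} \cdot \frac{1}{191029} = - \frac{370849}{46775} + \frac{3611}{2292348} = - \frac{849946058927}{107224577700} \approx -7.9268$)
$- p = \left(-1\right) \left(- \frac{849946058927}{107224577700}\right) = \frac{849946058927}{107224577700}$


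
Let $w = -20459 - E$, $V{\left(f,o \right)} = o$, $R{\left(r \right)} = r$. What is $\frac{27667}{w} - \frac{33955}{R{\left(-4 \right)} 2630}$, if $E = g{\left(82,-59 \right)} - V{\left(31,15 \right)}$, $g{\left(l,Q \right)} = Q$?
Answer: $\frac{80223167}{42890040} \approx 1.8704$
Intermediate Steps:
$E = -74$ ($E = -59 - 15 = -74$)
$w = -20385$ ($w = -20459 - -74 = -20459 + 74 = -20385$)
$\frac{27667}{w} - \frac{33955}{R{\left(-4 \right)} 2630} = \frac{27667}{-20385} - \frac{33955}{\left(-4\right) 2630} = 27667 \left(- \frac{1}{20385}\right) - \frac{33955}{-10520} = - \frac{27667}{20385} - - \frac{6791}{2104} = - \frac{27667}{20385} + \frac{6791}{2104} = \frac{80223167}{42890040}$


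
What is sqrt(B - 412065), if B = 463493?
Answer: 2*sqrt(12857) ≈ 226.78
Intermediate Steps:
sqrt(B - 412065) = sqrt(463493 - 412065) = sqrt(51428) = 2*sqrt(12857)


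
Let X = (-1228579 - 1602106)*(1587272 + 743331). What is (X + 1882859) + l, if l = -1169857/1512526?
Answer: -9978438145900444953/1512526 ≈ -6.5972e+12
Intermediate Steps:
l = -1169857/1512526 (l = -1169857*1/1512526 = -1169857/1512526 ≈ -0.77345)
X = -6597202953055 (X = -2830685*2330603 = -6597202953055)
(X + 1882859) + l = (-6597202953055 + 1882859) - 1169857/1512526 = -6597201070196 - 1169857/1512526 = -9978438145900444953/1512526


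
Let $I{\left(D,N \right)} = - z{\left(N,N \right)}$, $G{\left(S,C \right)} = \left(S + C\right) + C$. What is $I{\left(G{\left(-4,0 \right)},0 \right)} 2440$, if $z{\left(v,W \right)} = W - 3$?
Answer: $7320$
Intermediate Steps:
$z{\left(v,W \right)} = -3 + W$ ($z{\left(v,W \right)} = W - 3 = -3 + W$)
$G{\left(S,C \right)} = S + 2 C$ ($G{\left(S,C \right)} = \left(C + S\right) + C = S + 2 C$)
$I{\left(D,N \right)} = 3 - N$ ($I{\left(D,N \right)} = - (-3 + N) = 3 - N$)
$I{\left(G{\left(-4,0 \right)},0 \right)} 2440 = \left(3 - 0\right) 2440 = \left(3 + 0\right) 2440 = 3 \cdot 2440 = 7320$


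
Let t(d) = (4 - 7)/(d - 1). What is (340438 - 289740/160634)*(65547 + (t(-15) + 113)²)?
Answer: 68561261835438491/2570144 ≈ 2.6676e+10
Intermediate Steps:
t(d) = -3/(-1 + d)
(340438 - 289740/160634)*(65547 + (t(-15) + 113)²) = (340438 - 289740/160634)*(65547 + (-3/(-1 - 15) + 113)²) = (340438 - 289740*1/160634)*(65547 + (-3/(-16) + 113)²) = (340438 - 144870/80317)*(65547 + (-3*(-1/16) + 113)²) = 27342813976*(65547 + (3/16 + 113)²)/80317 = 27342813976*(65547 + (1811/16)²)/80317 = 27342813976*(65547 + 3279721/256)/80317 = (27342813976/80317)*(20059753/256) = 68561261835438491/2570144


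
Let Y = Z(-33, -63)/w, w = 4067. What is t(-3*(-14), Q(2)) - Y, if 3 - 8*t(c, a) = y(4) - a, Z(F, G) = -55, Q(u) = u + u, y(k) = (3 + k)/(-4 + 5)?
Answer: 55/4067 ≈ 0.013523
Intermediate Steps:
y(k) = 3 + k (y(k) = (3 + k)/1 = (3 + k)*1 = 3 + k)
Q(u) = 2*u
t(c, a) = -1/2 + a/8 (t(c, a) = 3/8 - ((3 + 4) - a)/8 = 3/8 - (7 - a)/8 = 3/8 + (-7/8 + a/8) = -1/2 + a/8)
Y = -55/4067 ≈ -0.013523
t(-3*(-14), Q(2)) - Y = (-1/2 + (2*2)/8) - 1*(-55/4067) = (-1/2 + (1/8)*4) + 55/4067 = (-1/2 + 1/2) + 55/4067 = 0 + 55/4067 = 55/4067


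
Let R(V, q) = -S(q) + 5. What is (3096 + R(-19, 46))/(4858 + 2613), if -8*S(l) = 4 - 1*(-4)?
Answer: 3102/7471 ≈ 0.41521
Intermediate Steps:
S(l) = -1 (S(l) = -(4 - 1*(-4))/8 = -(4 + 4)/8 = -⅛*8 = -1)
R(V, q) = 6 (R(V, q) = -1*(-1) + 5 = 1 + 5 = 6)
(3096 + R(-19, 46))/(4858 + 2613) = (3096 + 6)/(4858 + 2613) = 3102/7471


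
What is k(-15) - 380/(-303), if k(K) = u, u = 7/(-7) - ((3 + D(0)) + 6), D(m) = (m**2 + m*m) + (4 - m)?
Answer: -3862/303 ≈ -12.746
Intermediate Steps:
D(m) = 4 - m + 2*m**2 (D(m) = (m**2 + m**2) + (4 - m) = 2*m**2 + (4 - m) = 4 - m + 2*m**2)
u = -14 (u = 7/(-7) - ((3 + (4 - 1*0 + 2*0**2)) + 6) = 7*(-1/7) - ((3 + (4 + 0 + 2*0)) + 6) = -1 - ((3 + (4 + 0 + 0)) + 6) = -1 - ((3 + 4) + 6) = -1 - (7 + 6) = -1 - 1*13 = -1 - 13 = -14)
k(K) = -14
k(-15) - 380/(-303) = -14 - 380/(-303) = -14 - 380*(-1/303) = -14 + 380/303 = -3862/303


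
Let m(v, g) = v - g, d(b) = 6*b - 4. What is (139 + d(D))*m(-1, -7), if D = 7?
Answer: 1062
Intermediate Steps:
d(b) = -4 + 6*b
(139 + d(D))*m(-1, -7) = (139 + (-4 + 6*7))*(-1 - 1*(-7)) = (139 + (-4 + 42))*(-1 + 7) = (139 + 38)*6 = 177*6 = 1062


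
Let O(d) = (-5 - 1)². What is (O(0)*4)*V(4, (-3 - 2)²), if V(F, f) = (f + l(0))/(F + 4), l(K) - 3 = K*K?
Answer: 504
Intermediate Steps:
O(d) = 36 (O(d) = (-6)² = 36)
l(K) = 3 + K² (l(K) = 3 + K*K = 3 + K²)
V(F, f) = (3 + f)/(4 + F) (V(F, f) = (f + (3 + 0²))/(F + 4) = (f + (3 + 0))/(4 + F) = (f + 3)/(4 + F) = (3 + f)/(4 + F))
(O(0)*4)*V(4, (-3 - 2)²) = (36*4)*((3 + (-3 - 2)²)/(4 + 4)) = 144*((3 + (-5)²)/8) = 144*((3 + 25)/8) = 144*((⅛)*28) = 144*(7/2) = 504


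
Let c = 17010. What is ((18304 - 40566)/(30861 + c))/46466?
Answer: -11131/1112186943 ≈ -1.0008e-5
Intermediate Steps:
((18304 - 40566)/(30861 + c))/46466 = ((18304 - 40566)/(30861 + 17010))/46466 = -22262/47871*(1/46466) = -22262*1/47871*(1/46466) = -22262/47871*1/46466 = -11131/1112186943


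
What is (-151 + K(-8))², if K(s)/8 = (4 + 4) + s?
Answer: 22801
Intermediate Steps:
K(s) = 64 + 8*s (K(s) = 8*((4 + 4) + s) = 8*(8 + s) = 64 + 8*s)
(-151 + K(-8))² = (-151 + (64 + 8*(-8)))² = (-151 + (64 - 64))² = (-151 + 0)² = (-151)² = 22801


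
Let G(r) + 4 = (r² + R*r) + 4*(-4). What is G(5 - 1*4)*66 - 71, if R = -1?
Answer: -1391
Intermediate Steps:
G(r) = -20 + r² - r (G(r) = -4 + ((r² - r) + 4*(-4)) = -4 + ((r² - r) - 16) = -4 + (-16 + r² - r) = -20 + r² - r)
G(5 - 1*4)*66 - 71 = (-20 + (5 - 1*4)² - (5 - 1*4))*66 - 71 = (-20 + (5 - 4)² - (5 - 4))*66 - 71 = (-20 + 1² - 1*1)*66 - 71 = (-20 + 1 - 1)*66 - 71 = -20*66 - 71 = -1320 - 71 = -1391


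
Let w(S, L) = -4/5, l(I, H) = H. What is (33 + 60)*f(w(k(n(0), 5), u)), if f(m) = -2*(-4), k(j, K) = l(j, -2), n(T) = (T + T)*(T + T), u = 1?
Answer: 744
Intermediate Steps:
n(T) = 4*T**2 (n(T) = (2*T)*(2*T) = 4*T**2)
k(j, K) = -2
w(S, L) = -4/5 (w(S, L) = -4*1/5 = -4/5)
f(m) = 8
(33 + 60)*f(w(k(n(0), 5), u)) = (33 + 60)*8 = 93*8 = 744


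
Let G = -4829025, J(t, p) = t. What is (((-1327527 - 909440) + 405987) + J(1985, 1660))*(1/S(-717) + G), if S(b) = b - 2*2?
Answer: 909723045988410/103 ≈ 8.8323e+12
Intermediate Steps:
S(b) = -4 + b (S(b) = b - 4 = -4 + b)
(((-1327527 - 909440) + 405987) + J(1985, 1660))*(1/S(-717) + G) = (((-1327527 - 909440) + 405987) + 1985)*(1/(-4 - 717) - 4829025) = ((-2236967 + 405987) + 1985)*(1/(-721) - 4829025) = (-1830980 + 1985)*(-1/721 - 4829025) = -1828995*(-3481727026/721) = 909723045988410/103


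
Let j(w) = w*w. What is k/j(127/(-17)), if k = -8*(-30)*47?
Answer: 3259920/16129 ≈ 202.12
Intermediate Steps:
j(w) = w²
k = 11280 (k = 240*47 = 11280)
k/j(127/(-17)) = 11280/((127/(-17))²) = 11280/((127*(-1/17))²) = 11280/((-127/17)²) = 11280/(16129/289) = 11280*(289/16129) = 3259920/16129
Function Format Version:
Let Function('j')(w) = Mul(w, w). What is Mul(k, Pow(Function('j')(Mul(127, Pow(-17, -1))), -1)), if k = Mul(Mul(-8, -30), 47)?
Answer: Rational(3259920, 16129) ≈ 202.12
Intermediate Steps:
Function('j')(w) = Pow(w, 2)
k = 11280 (k = Mul(240, 47) = 11280)
Mul(k, Pow(Function('j')(Mul(127, Pow(-17, -1))), -1)) = Mul(11280, Pow(Pow(Mul(127, Pow(-17, -1)), 2), -1)) = Mul(11280, Pow(Pow(Mul(127, Rational(-1, 17)), 2), -1)) = Mul(11280, Pow(Pow(Rational(-127, 17), 2), -1)) = Mul(11280, Pow(Rational(16129, 289), -1)) = Mul(11280, Rational(289, 16129)) = Rational(3259920, 16129)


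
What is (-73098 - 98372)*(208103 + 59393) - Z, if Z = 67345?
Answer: -45867606465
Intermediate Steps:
(-73098 - 98372)*(208103 + 59393) - Z = (-73098 - 98372)*(208103 + 59393) - 1*67345 = -171470*267496 - 67345 = -45867539120 - 67345 = -45867606465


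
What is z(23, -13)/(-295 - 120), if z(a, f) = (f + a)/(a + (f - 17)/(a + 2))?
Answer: -10/9047 ≈ -0.0011053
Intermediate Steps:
z(a, f) = (a + f)/(a + (-17 + f)/(2 + a))
z(23, -13)/(-295 - 120) = ((23² + 2*23 + 2*(-13) + 23*(-13))/(-17 - 13 + 23² + 2*23))/(-295 - 120) = ((529 + 46 - 26 - 299)/(-17 - 13 + 529 + 46))/(-415) = (250/545)*(-1/415) = ((1/545)*250)*(-1/415) = (50/109)*(-1/415) = -10/9047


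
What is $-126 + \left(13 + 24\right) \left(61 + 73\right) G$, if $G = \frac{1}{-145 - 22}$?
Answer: $- \frac{26000}{167} \approx -155.69$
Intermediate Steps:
$G = - \frac{1}{167}$ ($G = \frac{1}{-167} = - \frac{1}{167} \approx -0.005988$)
$-126 + \left(13 + 24\right) \left(61 + 73\right) G = -126 + \left(13 + 24\right) \left(61 + 73\right) \left(- \frac{1}{167}\right) = -126 + 37 \cdot 134 \left(- \frac{1}{167}\right) = -126 + 4958 \left(- \frac{1}{167}\right) = -126 - \frac{4958}{167} = - \frac{26000}{167}$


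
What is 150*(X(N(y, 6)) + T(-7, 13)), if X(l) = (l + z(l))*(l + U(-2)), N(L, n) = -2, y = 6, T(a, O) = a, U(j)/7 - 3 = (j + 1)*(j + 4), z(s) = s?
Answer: -4050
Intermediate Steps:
U(j) = 21 + 7*(1 + j)*(4 + j) (U(j) = 21 + 7*((j + 1)*(j + 4)) = 21 + 7*((1 + j)*(4 + j)) = 21 + 7*(1 + j)*(4 + j))
X(l) = 2*l*(7 + l) (X(l) = (l + l)*(l + (49 + 7*(-2)² + 35*(-2))) = (2*l)*(l + (49 + 7*4 - 70)) = (2*l)*(l + (49 + 28 - 70)) = (2*l)*(l + 7) = (2*l)*(7 + l) = 2*l*(7 + l))
150*(X(N(y, 6)) + T(-7, 13)) = 150*(2*(-2)*(7 - 2) - 7) = 150*(2*(-2)*5 - 7) = 150*(-20 - 7) = 150*(-27) = -4050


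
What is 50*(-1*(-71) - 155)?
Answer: -4200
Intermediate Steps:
50*(-1*(-71) - 155) = 50*(71 - 155) = 50*(-84) = -4200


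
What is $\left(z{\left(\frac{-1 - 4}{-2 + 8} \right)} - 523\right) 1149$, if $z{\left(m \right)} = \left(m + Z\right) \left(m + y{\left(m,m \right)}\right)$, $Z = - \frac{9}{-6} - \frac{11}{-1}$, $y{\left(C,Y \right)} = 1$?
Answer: $- \frac{3592157}{6} \approx -5.9869 \cdot 10^{5}$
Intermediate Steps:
$Z = \frac{25}{2}$ ($Z = \left(-9\right) \left(- \frac{1}{6}\right) - -11 = \frac{3}{2} + 11 = \frac{25}{2} \approx 12.5$)
$z{\left(m \right)} = \left(1 + m\right) \left(\frac{25}{2} + m\right)$ ($z{\left(m \right)} = \left(m + \frac{25}{2}\right) \left(m + 1\right) = \left(\frac{25}{2} + m\right) \left(1 + m\right) = \left(1 + m\right) \left(\frac{25}{2} + m\right)$)
$\left(z{\left(\frac{-1 - 4}{-2 + 8} \right)} - 523\right) 1149 = \left(\left(\frac{25}{2} + \left(\frac{-1 - 4}{-2 + 8}\right)^{2} + \frac{27 \frac{-1 - 4}{-2 + 8}}{2}\right) - 523\right) 1149 = \left(\left(\frac{25}{2} + \left(- \frac{5}{6}\right)^{2} + \frac{27 \left(- \frac{5}{6}\right)}{2}\right) - 523\right) 1149 = \left(\left(\frac{25}{2} + \left(\left(-5\right) \frac{1}{6}\right)^{2} + \frac{27 \left(\left(-5\right) \frac{1}{6}\right)}{2}\right) - 523\right) 1149 = \left(\left(\frac{25}{2} + \left(- \frac{5}{6}\right)^{2} + \frac{27}{2} \left(- \frac{5}{6}\right)\right) - 523\right) 1149 = \left(\left(\frac{25}{2} + \frac{25}{36} - \frac{45}{4}\right) - 523\right) 1149 = \left(\frac{35}{18} - 523\right) 1149 = \left(- \frac{9379}{18}\right) 1149 = - \frac{3592157}{6}$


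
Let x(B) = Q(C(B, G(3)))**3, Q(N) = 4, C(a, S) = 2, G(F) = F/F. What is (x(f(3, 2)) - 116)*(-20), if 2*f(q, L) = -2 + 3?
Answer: 1040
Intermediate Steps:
G(F) = 1
f(q, L) = 1/2 (f(q, L) = (-2 + 3)/2 = (1/2)*1 = 1/2)
x(B) = 64 (x(B) = 4**3 = 64)
(x(f(3, 2)) - 116)*(-20) = (64 - 116)*(-20) = -52*(-20) = 1040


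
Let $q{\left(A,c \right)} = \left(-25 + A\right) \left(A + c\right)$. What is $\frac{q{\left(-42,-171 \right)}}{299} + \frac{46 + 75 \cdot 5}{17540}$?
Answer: $\frac{250439219}{5244460} \approx 47.753$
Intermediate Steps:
$\frac{q{\left(-42,-171 \right)}}{299} + \frac{46 + 75 \cdot 5}{17540} = \frac{\left(-42\right)^{2} - -1050 - -4275 - -7182}{299} + \frac{46 + 75 \cdot 5}{17540} = \left(1764 + 1050 + 4275 + 7182\right) \frac{1}{299} + \left(46 + 375\right) \frac{1}{17540} = 14271 \cdot \frac{1}{299} + 421 \cdot \frac{1}{17540} = \frac{14271}{299} + \frac{421}{17540} = \frac{250439219}{5244460}$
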